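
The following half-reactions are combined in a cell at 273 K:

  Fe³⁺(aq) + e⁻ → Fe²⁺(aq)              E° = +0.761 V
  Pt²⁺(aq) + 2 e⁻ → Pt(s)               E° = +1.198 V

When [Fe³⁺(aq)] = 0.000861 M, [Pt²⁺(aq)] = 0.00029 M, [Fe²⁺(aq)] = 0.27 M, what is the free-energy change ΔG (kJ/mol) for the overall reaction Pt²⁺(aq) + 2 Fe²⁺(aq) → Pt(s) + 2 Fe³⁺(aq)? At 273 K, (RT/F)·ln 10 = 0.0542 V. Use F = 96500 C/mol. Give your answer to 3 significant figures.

−91.9 kJ/mol

The standard cell potential is +1.198 − (+0.761) = +0.437 V, with n = 2 electrons in the balanced equation.
The reaction quotient is [Fe³⁺(aq)]^2 / ([Pt²⁺(aq)]·[Fe²⁺(aq)]^2) = 0.0351; by Nernst, E = +0.437 − (0.0542/2)(−1.455) = +0.4764 V.
ΔG = −nFE = −(2)(96500)(+0.4764) J/mol = −91.9 kJ/mol.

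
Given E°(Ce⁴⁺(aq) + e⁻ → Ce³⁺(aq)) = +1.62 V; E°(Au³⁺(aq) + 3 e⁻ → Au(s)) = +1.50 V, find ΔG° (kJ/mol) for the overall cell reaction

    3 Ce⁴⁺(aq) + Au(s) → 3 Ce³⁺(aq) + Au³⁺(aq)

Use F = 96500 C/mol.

In the reaction as written Ce⁴⁺(aq) is reduced, so the Ce⁴⁺/Ce³⁺ couple is the cathode and Au³⁺/Au is the anode.
E°cell = +1.62 − (+1.50) = +0.12 V; balancing electrons gives n = 3.
ΔG° = −nFE°cell = −(3)(96500)(+0.12) J/mol = −34.7 kJ/mol.

−34.7 kJ/mol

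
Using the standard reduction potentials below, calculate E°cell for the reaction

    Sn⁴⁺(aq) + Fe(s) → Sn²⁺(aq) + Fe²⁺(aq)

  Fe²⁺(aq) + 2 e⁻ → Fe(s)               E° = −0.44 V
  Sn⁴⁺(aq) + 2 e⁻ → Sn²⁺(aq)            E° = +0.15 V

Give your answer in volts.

Sn⁴⁺(aq) gains electrons, so the Sn⁴⁺/Sn²⁺ couple is the cathode; the Fe²⁺/Fe couple is the anode.
E°cell = E°(cathode) − E°(anode) = +0.15 − (−0.44) = +0.59 V.

+0.59 V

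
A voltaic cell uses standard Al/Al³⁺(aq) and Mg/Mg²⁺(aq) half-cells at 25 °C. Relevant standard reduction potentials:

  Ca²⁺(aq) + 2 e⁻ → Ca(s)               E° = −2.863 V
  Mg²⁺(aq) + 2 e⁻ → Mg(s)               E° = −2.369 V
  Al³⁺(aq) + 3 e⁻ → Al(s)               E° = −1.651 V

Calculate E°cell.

+0.718 V

Of the two couples in this cell, the one with the more positive reduction potential is reduced at the cathode: here that is Al³⁺/Al (−1.651 V); Mg²⁺/Mg (−2.369 V) is the anode.
E°cell = E°(cathode) − E°(anode) = −1.651 − (−2.369) = +0.718 V.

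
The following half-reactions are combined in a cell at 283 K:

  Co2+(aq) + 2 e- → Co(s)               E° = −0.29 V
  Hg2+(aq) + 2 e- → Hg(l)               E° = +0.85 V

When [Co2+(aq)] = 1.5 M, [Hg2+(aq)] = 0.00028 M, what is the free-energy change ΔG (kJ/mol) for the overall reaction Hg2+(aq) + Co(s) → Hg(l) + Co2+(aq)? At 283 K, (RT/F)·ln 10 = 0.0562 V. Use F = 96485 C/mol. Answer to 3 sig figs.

The standard cell potential is +0.85 − (−0.29) = +1.14 V, with n = 2 electrons in the balanced equation.
The reaction quotient is [Co2+(aq)] / [Hg2+(aq)] = 5.36×10^3; by Nernst, E = +1.14 − (0.0562/2)(3.729) = +1.0352 V.
Then ΔG = −nFE = −2 × 96485 × +1.0352 J/mol = −200 kJ/mol.

−200 kJ/mol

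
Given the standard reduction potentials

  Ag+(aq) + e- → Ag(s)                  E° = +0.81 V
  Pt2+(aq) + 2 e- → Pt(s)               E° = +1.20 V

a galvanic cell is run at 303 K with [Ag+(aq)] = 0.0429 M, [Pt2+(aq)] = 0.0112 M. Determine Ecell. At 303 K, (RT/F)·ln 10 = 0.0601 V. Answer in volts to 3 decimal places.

Since E°(Pt²⁺/Pt) > E°(Ag⁺/Ag), Pt²⁺/Pt serves as the cathode.
The standard potential is +1.20 − (+0.81) = +0.39 V and the balanced reaction transfers n = 2 electrons.
Balancing gives Pt2+(aq) + 2 Ag(s) → Pt(s) + 2 Ag+(aq); hence Q = [Ag+(aq)]^2 / [Pt2+(aq)] = 0.164 (log Q = −0.784).
E = E° − (0.0601/n)·log Q = +0.39 − (0.0601/2)(−0.784) = +0.414 V.

+0.414 V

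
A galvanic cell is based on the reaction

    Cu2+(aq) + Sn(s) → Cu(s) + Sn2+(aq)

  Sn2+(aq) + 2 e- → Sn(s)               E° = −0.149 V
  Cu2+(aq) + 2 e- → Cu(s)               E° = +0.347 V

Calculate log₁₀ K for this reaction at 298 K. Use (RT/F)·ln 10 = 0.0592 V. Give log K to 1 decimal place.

The Cu²⁺/Cu couple is reduced (cathode); E°cell = +0.347 − (−0.149) = +0.496 V with n = 2.
At equilibrium E = 0, so log K = nE°cell / 0.0592 = (2)(+0.496) / 0.0592 = 16.8.

log K = 16.8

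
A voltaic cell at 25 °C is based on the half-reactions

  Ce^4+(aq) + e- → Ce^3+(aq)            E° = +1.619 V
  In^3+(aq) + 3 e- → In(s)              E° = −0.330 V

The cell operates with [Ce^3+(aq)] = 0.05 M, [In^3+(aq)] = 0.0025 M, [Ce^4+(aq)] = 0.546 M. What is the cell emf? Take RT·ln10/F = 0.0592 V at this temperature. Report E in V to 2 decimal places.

+2.06 V

Ce⁴⁺/Ce³⁺ is reduced (cathode, E° = +1.619 V) and In³⁺/In is oxidized (anode).
E°cell = +1.619 − (−0.330) = +1.949 V, with n = 3 electrons transferred.
The balanced reaction is 3 Ce^4+(aq) + In(s) → 3 Ce^3+(aq) + In^3+(aq), so Q = ([Ce^3+(aq)]^3·[In^3+(aq)]) / [Ce^4+(aq)]^3 = 1.92×10^−6 and log Q = −5.717.
E = E° − (0.0592/n)·log Q = +1.949 − (0.0592/3)(−5.717) = +2.06 V.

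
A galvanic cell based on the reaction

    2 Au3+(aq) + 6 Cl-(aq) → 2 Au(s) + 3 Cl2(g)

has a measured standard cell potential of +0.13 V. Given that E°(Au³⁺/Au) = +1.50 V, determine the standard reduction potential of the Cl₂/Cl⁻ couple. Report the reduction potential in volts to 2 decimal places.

+1.37 V

In the reaction as written the Au³⁺/Au couple is reduced (cathode) and Cl₂/Cl⁻ is oxidized (anode), so E°cell = E°(Au³⁺/Au) − E°(Cl₂/Cl⁻).
E°(Cl₂/Cl⁻) = E°(cathode) − E°cell = +1.50 − (+0.13) = +1.37 V.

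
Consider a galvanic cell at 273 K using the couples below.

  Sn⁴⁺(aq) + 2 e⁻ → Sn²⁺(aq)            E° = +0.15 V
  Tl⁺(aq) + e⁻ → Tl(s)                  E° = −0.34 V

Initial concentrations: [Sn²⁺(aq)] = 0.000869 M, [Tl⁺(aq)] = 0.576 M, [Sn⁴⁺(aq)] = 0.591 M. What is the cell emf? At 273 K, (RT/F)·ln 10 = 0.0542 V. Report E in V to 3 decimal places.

Since E°(Sn⁴⁺/Sn²⁺) > E°(Tl⁺/Tl), Sn⁴⁺/Sn²⁺ serves as the cathode.
E°cell = E°cat − E°an = +0.15 − (−0.34) = +0.49 V; n = 2.
The balanced reaction is Sn⁴⁺(aq) + 2 Tl(s) → Sn²⁺(aq) + 2 Tl⁺(aq), so Q = ([Sn²⁺(aq)]·[Tl⁺(aq)]^2) / [Sn⁴⁺(aq)] = 0.000488 and log Q = −3.312.
Applying E = E° − (RT ln10/nF)·log Q gives +0.49 − (0.0542/2)(−3.312) = +0.580 V.

+0.580 V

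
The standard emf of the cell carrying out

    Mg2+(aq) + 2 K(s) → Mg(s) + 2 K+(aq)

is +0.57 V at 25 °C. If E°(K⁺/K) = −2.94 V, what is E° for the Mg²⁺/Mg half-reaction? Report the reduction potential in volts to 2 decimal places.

In the reaction as written the Mg²⁺/Mg couple is reduced (cathode) and K⁺/K is oxidized (anode), so E°cell = E°(Mg²⁺/Mg) − E°(K⁺/K).
E°(Mg²⁺/Mg) = E°cell + E°(anode) = +0.57 + (−2.94) = −2.37 V.

−2.37 V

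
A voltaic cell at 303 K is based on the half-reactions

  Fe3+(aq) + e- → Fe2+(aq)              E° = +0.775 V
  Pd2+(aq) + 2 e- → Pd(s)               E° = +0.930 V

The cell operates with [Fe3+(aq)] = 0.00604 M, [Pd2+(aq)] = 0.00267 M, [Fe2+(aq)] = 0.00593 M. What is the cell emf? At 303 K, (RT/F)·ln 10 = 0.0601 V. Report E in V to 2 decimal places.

+0.08 V

The Pd²⁺/Pd couple has the more positive E°, so it is the cathode; Fe³⁺/Fe²⁺ is the anode.
E°cell = +0.930 − (+0.775) = +0.155 V, with n = 2 electrons transferred.
Balancing gives Pd2+(aq) + 2 Fe2+(aq) → Pd(s) + 2 Fe3+(aq); hence Q = [Fe3+(aq)]^2 / ([Pd2+(aq)]·[Fe2+(aq)]^2) = 389 (log Q = 2.589).
Applying E = E° − (RT ln10/nF)·log Q gives +0.155 − (0.0601/2)(2.589) = +0.08 V.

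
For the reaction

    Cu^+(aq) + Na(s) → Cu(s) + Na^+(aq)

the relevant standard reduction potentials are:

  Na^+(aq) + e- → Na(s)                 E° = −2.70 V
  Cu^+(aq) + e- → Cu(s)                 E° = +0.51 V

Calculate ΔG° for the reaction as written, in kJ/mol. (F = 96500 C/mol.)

−310 kJ/mol

In the reaction as written Cu^+(aq) is reduced, so the Cu⁺/Cu couple is the cathode and Na⁺/Na is the anode.
E°cell = +0.51 − (−2.70) = +3.21 V; balancing electrons gives n = 1.
ΔG° = −nFE°cell = −(1)(96500)(+3.21) J/mol = −310 kJ/mol.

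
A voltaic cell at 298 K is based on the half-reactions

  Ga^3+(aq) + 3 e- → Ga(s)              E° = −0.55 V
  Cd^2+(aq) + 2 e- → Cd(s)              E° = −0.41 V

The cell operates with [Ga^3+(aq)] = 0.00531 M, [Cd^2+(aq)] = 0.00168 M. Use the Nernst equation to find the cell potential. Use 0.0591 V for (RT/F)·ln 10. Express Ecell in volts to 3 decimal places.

Since E°(Cd²⁺/Cd) > E°(Ga³⁺/Ga), Cd²⁺/Cd serves as the cathode.
E°cell = E°cat − E°an = −0.41 − (−0.55) = +0.14 V; n = 6.
The balanced reaction is 3 Cd^2+(aq) + 2 Ga(s) → 3 Cd(s) + 2 Ga^3+(aq), so Q = [Ga^3+(aq)]^2 / [Cd^2+(aq)]^3 = 5.95×10^3 and log Q = 3.774.
Applying E = E° − (RT ln10/nF)·log Q gives +0.14 − (0.0591/6)(3.774) = +0.103 V.

+0.103 V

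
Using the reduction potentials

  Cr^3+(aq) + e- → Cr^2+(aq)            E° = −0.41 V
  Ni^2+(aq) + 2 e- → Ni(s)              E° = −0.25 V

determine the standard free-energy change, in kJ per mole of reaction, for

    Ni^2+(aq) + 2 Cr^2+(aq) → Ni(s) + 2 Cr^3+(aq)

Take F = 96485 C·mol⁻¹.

In the reaction as written Ni^2+(aq) is reduced, so the Ni²⁺/Ni couple is the cathode and Cr³⁺/Cr²⁺ is the anode.
E°cell = −0.25 − (−0.41) = +0.16 V; balancing electrons gives n = 2.
ΔG° = −nFE°cell = −(2)(96485)(+0.16) J/mol = −30.9 kJ/mol.

−30.9 kJ/mol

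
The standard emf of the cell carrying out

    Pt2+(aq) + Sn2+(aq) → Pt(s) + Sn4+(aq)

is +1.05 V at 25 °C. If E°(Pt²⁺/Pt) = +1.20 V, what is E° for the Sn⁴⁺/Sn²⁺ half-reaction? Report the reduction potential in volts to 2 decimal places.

+0.15 V

In the reaction as written the Pt²⁺/Pt couple is reduced (cathode) and Sn⁴⁺/Sn²⁺ is oxidized (anode), so E°cell = E°(Pt²⁺/Pt) − E°(Sn⁴⁺/Sn²⁺).
E°(Sn⁴⁺/Sn²⁺) = E°(cathode) − E°cell = +1.20 − (+1.05) = +0.15 V.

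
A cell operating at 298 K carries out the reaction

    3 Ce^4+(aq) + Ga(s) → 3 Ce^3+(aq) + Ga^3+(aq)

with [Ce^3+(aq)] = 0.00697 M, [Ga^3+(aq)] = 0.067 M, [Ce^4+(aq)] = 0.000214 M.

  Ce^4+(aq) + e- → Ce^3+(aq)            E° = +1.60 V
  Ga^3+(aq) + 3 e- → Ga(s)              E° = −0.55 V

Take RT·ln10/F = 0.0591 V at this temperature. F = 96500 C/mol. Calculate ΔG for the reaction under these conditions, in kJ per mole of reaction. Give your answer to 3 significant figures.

E°cell = +1.60 − (−0.55) = +2.15 V; the balanced reaction transfers n = 3 electrons.
The reaction quotient is ([Ce^3+(aq)]^3·[Ga^3+(aq)]) / [Ce^4+(aq)]^3 = 2.31×10^3; by Nernst, E = +2.15 − (0.0591/3)(3.365) = +2.0837 V.
Finally ΔG = −nFE = −(3)(96500 C/mol)(+2.0837 V) = −603 kJ/mol.

−603 kJ/mol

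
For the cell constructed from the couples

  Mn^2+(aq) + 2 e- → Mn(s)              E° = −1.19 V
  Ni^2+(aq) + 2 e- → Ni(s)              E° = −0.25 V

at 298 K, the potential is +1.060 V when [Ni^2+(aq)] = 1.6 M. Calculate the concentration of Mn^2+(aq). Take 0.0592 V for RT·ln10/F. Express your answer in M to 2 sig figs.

0.00014 M

With Ni²⁺/Ni at the cathode and Mn²⁺/Mn at the anode, E°cell = −0.25 − (−1.19) = +0.94 V (n = 2).
Rearranging E = E° − (0.0592/n)·log Q gives log Q = 2(+0.94 − (+1.060))/0.0592 = −4.054.
For Ni^2+(aq) + Mn(s) → Ni(s) + Mn^2+(aq), the reaction quotient is Q = [Mn^2+(aq)] / [Ni^2+(aq)].
Isolating [Mn^2+(aq)] in Q = 10^{−4.054} yields log [Mn^2+(aq)] = −3.850, i.e. 0.00014 M.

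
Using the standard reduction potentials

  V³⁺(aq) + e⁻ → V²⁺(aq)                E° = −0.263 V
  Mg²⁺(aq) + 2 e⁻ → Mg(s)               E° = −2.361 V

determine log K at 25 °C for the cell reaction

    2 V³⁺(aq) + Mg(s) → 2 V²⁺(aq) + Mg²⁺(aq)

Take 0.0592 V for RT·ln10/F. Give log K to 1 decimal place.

The V³⁺/V²⁺ couple is reduced (cathode); E°cell = −0.263 − (−2.361) = +2.098 V with n = 2.
At equilibrium E = 0, so log K = nE°cell / 0.0592 = (2)(+2.098) / 0.0592 = 70.9.

log K = 70.9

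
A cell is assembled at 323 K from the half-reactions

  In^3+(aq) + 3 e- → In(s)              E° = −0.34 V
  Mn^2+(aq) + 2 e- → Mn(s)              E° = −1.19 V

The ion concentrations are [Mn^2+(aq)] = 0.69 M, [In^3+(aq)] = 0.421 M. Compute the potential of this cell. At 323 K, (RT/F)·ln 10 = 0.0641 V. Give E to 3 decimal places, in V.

In³⁺/In is reduced (cathode, E° = −0.34 V) and Mn²⁺/Mn is oxidized (anode).
The standard potential is −0.34 − (−1.19) = +0.85 V and the balanced reaction transfers n = 6 electrons.
The balanced reaction is 2 In^3+(aq) + 3 Mn(s) → 2 In(s) + 3 Mn^2+(aq), so Q = [Mn^2+(aq)]^3 / [In^3+(aq)]^2 = 1.85 and log Q = 0.268.
E = E° − (0.0641/n)·log Q = +0.85 − (0.0641/6)(0.268) = +0.847 V.

+0.847 V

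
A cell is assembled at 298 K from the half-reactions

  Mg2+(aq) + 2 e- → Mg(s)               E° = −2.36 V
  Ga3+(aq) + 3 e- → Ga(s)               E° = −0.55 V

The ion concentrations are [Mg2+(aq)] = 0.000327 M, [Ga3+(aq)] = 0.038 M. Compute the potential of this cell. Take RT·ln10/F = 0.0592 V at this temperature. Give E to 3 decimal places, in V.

+1.885 V

The Ga³⁺/Ga couple has the more positive E°, so it is the cathode; Mg²⁺/Mg is the anode.
E°cell = E°cat − E°an = −0.55 − (−2.36) = +1.81 V; n = 6.
For the overall reaction 2 Ga3+(aq) + 3 Mg(s) → 2 Ga(s) + 3 Mg2+(aq), Q = [Mg2+(aq)]^3 / [Ga3+(aq)]^2 = 2.42×10^−8, giving log Q = −7.616.
E = E° − (0.0592/n)·log Q = +1.81 − (0.0592/6)(−7.616) = +1.885 V.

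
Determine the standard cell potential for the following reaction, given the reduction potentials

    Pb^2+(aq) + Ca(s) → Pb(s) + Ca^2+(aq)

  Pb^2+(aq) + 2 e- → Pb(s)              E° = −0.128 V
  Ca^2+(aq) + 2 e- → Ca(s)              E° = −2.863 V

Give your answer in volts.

+2.735 V

In the reaction as written, Pb^2+(aq) is reduced (cathode) and Ca^2+(aq) is produced by oxidation at the anode.
E°cell = E°(cathode) − E°(anode) = −0.128 − (−2.863) = +2.735 V.
The positive value indicates the reaction is spontaneous as written.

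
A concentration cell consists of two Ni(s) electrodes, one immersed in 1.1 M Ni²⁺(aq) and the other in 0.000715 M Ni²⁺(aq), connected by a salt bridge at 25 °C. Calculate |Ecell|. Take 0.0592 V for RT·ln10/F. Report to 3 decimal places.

For a concentration cell E°cell = 0, since both electrodes use the same couple.
The compartment with the higher Ni²⁺(aq) concentration (1.1 M) acts as the cathode; ions are reduced there and produced at the dilute (0.000715 M) anode.
With n = 2, Ecell = −(0.0592/2)·log([dilute]/[conc]) = −(0.0592/2)·log(0.000715/1.1) = +0.094 V.

0.094 V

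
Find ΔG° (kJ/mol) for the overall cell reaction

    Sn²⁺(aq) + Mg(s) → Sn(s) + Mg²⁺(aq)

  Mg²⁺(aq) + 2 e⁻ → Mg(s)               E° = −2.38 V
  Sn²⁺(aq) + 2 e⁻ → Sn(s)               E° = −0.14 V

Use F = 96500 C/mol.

−432 kJ/mol

In the reaction as written Sn²⁺(aq) is reduced, so the Sn²⁺/Sn couple is the cathode and Mg²⁺/Mg is the anode.
E°cell = −0.14 − (−2.38) = +2.24 V; balancing electrons gives n = 2.
ΔG° = −nFE°cell = −(2)(96500)(+2.24) J/mol = −432 kJ/mol.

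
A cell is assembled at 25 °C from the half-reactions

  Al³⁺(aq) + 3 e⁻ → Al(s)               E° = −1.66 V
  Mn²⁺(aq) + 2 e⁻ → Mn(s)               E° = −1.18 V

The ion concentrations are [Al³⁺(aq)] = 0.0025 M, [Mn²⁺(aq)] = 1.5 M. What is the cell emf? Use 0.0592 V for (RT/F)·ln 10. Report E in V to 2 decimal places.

Mn²⁺/Mn is reduced (cathode, E° = −1.18 V) and Al³⁺/Al is oxidized (anode).
E°cell = −1.18 − (−1.66) = +0.48 V, with n = 6 electrons transferred.
For the overall reaction 3 Mn²⁺(aq) + 2 Al(s) → 3 Mn(s) + 2 Al³⁺(aq), Q = [Al³⁺(aq)]^2 / [Mn²⁺(aq)]^3 = 1.85×10^−6, giving log Q = −5.732.
E = E° − (0.0592/n)·log Q = +0.48 − (0.0592/6)(−5.732) = +0.54 V.

+0.54 V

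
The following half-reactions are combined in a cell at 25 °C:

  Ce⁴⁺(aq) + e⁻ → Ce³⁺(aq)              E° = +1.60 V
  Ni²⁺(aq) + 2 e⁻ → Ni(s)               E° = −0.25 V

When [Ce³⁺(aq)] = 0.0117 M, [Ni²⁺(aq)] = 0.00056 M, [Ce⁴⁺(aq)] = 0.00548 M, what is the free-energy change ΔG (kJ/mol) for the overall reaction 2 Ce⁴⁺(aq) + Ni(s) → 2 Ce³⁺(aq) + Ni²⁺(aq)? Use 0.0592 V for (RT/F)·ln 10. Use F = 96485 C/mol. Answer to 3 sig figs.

−372 kJ/mol

E°cell = +1.60 − (−0.25) = +1.85 V; the balanced reaction transfers n = 2 electrons.
The reaction quotient is ([Ce³⁺(aq)]^2·[Ni²⁺(aq)]) / [Ce⁴⁺(aq)]^2 = 0.00255; by Nernst, E = +1.85 − (0.0592/2)(−2.593) = +1.9268 V.
Finally ΔG = −nFE = −(2)(96485 C/mol)(+1.9268 V) = −372 kJ/mol.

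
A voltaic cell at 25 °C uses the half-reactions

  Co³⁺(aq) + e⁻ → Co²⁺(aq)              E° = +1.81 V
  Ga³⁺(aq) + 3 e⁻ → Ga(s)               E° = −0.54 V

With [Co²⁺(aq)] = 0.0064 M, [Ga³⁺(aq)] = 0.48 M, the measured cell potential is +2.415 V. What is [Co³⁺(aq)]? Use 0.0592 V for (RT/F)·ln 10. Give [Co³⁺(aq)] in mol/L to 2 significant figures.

0.063 M

Co³⁺/Co²⁺ is the cathode (higher E°); E°cell = +1.81 − (−0.54) = +2.35 V with n = 3.
Rearranging E = E° − (0.0592/n)·log Q gives log Q = 3(+2.35 − (+2.415))/0.0592 = −3.294.
The balanced reaction is 3 Co³⁺(aq) + Ga(s) → 3 Co²⁺(aq) + Ga³⁺(aq), so Q = ([Co²⁺(aq)]^3·[Ga³⁺(aq)]) / [Co³⁺(aq)]^3.
Substituting the known concentrations and solving, log [Co³⁺(aq)] = −1.202 and [Co³⁺(aq)] = 0.063 M.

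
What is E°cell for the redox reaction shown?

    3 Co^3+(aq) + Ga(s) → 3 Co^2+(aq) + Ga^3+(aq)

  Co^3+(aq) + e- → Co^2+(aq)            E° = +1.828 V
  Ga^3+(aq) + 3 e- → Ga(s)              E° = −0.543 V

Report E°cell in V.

Co^3+(aq) gains electrons, so the Co³⁺/Co²⁺ couple is the cathode; the Ga³⁺/Ga couple is the anode.
E°cell = E°(cathode) − E°(anode) = +1.828 − (−0.543) = +2.371 V.

+2.371 V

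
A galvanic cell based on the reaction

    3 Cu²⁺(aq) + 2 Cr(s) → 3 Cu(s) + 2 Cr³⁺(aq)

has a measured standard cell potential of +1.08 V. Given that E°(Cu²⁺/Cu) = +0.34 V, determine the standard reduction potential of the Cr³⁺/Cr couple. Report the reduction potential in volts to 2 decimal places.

−0.74 V

In the reaction as written the Cu²⁺/Cu couple is reduced (cathode) and Cr³⁺/Cr is oxidized (anode), so E°cell = E°(Cu²⁺/Cu) − E°(Cr³⁺/Cr).
E°(Cr³⁺/Cr) = E°(cathode) − E°cell = +0.34 − (+1.08) = −0.74 V.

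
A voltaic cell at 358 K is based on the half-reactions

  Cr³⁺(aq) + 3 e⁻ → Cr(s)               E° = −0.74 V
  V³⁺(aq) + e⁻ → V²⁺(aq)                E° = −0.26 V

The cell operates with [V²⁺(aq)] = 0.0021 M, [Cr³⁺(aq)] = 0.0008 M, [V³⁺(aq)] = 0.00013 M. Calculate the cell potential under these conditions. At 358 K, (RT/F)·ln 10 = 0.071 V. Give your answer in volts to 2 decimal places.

Since E°(V³⁺/V²⁺) > E°(Cr³⁺/Cr), V³⁺/V²⁺ serves as the cathode.
E°cell = E°cat − E°an = −0.26 − (−0.74) = +0.48 V; n = 3.
The balanced reaction is 3 V³⁺(aq) + Cr(s) → 3 V²⁺(aq) + Cr³⁺(aq), so Q = ([V²⁺(aq)]^3·[Cr³⁺(aq)]) / [V³⁺(aq)]^3 = 3.37 and log Q = 0.528.
By the Nernst equation, E = +0.48 − (0.071/3)·(0.528) = +0.47 V.

+0.47 V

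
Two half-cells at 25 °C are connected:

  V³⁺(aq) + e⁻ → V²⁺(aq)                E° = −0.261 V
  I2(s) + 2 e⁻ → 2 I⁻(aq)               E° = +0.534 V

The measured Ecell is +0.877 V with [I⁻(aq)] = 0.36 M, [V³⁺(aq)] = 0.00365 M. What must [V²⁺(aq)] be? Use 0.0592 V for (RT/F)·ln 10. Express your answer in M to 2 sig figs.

0.032 M

I₂/I⁻ is the cathode (higher E°); E°cell = +0.534 − (−0.261) = +0.795 V with n = 2.
Rearranging E = E° − (0.0592/n)·log Q gives log Q = 2(+0.795 − (+0.877))/0.0592 = −2.770.
For I2(s) + 2 V²⁺(aq) → 2 I⁻(aq) + 2 V³⁺(aq), the reaction quotient is Q = ([I⁻(aq)]^2·[V³⁺(aq)]^2) / [V²⁺(aq)]^2.
Isolating [V²⁺(aq)] in Q = 10^{−2.770} yields log [V²⁺(aq)] = −1.496, i.e. 0.032 M.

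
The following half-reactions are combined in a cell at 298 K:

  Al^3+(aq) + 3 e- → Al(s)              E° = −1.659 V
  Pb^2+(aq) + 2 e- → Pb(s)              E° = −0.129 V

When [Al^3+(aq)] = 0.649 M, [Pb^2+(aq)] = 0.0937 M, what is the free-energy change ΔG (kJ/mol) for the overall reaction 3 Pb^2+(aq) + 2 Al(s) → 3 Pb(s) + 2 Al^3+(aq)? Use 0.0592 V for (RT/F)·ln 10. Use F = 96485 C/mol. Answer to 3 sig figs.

E°cell = −0.129 − (−1.659) = +1.530 V; the balanced reaction transfers n = 6 electrons.
Here Q = [Al^3+(aq)]^2 / [Pb^2+(aq)]^3 = 512 (log Q = 2.709), giving E = +1.530 − (0.0592/6)·(2.709) = +1.5033 V.
Then ΔG = −nFE = −6 × 96485 × +1.5033 J/mol = −870 kJ/mol.

−870 kJ/mol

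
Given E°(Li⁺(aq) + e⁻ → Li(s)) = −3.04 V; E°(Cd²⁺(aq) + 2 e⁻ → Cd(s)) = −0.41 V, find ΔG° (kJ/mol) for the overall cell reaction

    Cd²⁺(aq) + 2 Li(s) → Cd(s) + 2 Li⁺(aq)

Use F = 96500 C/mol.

−508 kJ/mol

In the reaction as written Cd²⁺(aq) is reduced, so the Cd²⁺/Cd couple is the cathode and Li⁺/Li is the anode.
E°cell = −0.41 − (−3.04) = +2.63 V; balancing electrons gives n = 2.
ΔG° = −nFE°cell = −(2)(96500)(+2.63) J/mol = −508 kJ/mol.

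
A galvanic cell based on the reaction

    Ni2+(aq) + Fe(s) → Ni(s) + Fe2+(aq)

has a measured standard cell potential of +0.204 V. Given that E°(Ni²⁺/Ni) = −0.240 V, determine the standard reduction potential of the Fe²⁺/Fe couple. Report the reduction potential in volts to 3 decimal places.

−0.444 V

In the reaction as written the Ni²⁺/Ni couple is reduced (cathode) and Fe²⁺/Fe is oxidized (anode), so E°cell = E°(Ni²⁺/Ni) − E°(Fe²⁺/Fe).
E°(Fe²⁺/Fe) = E°(cathode) − E°cell = −0.240 − (+0.204) = −0.444 V.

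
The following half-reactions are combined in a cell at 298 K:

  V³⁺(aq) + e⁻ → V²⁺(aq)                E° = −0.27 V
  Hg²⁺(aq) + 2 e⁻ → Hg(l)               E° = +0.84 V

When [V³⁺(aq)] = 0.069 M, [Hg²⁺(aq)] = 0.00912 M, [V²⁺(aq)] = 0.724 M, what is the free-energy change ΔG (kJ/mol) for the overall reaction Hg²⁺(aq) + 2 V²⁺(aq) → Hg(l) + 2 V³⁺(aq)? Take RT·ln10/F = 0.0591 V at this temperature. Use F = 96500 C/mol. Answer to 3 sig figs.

−214 kJ/mol

The standard cell potential is +0.84 − (−0.27) = +1.11 V, with n = 2 electrons in the balanced equation.
Here Q = [V³⁺(aq)]^2 / ([Hg²⁺(aq)]·[V²⁺(aq)]^2) = 0.996 (log Q = −0.002), giving E = +1.11 − (0.0591/2)·(−0.002) = +1.1101 V.
Then ΔG = −nFE = −2 × 96500 × +1.1101 J/mol = −214 kJ/mol.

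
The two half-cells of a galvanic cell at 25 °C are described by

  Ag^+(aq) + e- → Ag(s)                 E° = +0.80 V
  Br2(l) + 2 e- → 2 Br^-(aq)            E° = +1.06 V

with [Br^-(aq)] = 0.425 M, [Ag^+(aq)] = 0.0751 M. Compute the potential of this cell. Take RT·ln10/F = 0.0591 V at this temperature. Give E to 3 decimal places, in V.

Br₂/Br⁻ is reduced (cathode, E° = +1.06 V) and Ag⁺/Ag is oxidized (anode).
E°cell = +1.06 − (+0.80) = +0.26 V, with n = 2 electrons transferred.
For the overall reaction Br2(l) + 2 Ag(s) → 2 Br^-(aq) + 2 Ag^+(aq), Q = [Br^-(aq)]^2·[Ag^+(aq)]^2 = 0.00102, giving log Q = −2.992.
E = E° − (0.0591/n)·log Q = +0.26 − (0.0591/2)(−2.992) = +0.348 V.

+0.348 V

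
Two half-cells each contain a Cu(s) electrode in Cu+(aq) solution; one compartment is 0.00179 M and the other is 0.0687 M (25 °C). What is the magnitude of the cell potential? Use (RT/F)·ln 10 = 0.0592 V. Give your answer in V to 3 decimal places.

For a concentration cell E°cell = 0, since both electrodes use the same couple.
The compartment with the higher Cu+(aq) concentration (0.0687 M) acts as the cathode; ions are reduced there and produced at the dilute (0.00179 M) anode.
With n = 1, Ecell = −(0.0592/1)·log([dilute]/[conc]) = −(0.0592/1)·log(0.00179/0.0687) = +0.094 V.

0.094 V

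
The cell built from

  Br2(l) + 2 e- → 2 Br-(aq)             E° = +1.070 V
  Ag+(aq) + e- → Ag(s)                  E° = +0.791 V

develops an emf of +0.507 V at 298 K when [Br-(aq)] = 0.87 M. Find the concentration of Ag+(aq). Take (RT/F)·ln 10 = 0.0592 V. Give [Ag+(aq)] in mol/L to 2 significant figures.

0.00016 M

Br₂/Br⁻ is the cathode (higher E°); E°cell = +1.070 − (+0.791) = +0.279 V with n = 2.
Since E = E° − (0.0592/n)·log Q, log Q = n(E° − E)/0.0592 = −7.703.
Balancing electrons gives Br2(l) + 2 Ag(s) → 2 Br-(aq) + 2 Ag+(aq); thus Q = [Br-(aq)]^2·[Ag+(aq)]^2.
Solving for the unknown gives log [Ag+(aq)] = −3.791, so [Ag+(aq)] ≈ 0.00016 M.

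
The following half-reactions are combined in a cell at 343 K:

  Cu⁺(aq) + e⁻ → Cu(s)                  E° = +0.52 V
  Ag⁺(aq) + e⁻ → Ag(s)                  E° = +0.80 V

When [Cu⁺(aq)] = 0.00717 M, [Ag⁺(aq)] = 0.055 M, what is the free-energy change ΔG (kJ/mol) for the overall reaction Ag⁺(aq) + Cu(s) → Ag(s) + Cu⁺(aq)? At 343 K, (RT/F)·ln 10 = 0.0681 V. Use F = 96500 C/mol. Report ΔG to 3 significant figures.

−32.8 kJ/mol

With Ag⁺/Ag reduced at the cathode, E°cell = +0.80 − (+0.52) = +0.28 V and n = 1.
Here Q = [Cu⁺(aq)] / [Ag⁺(aq)] = 0.13 (log Q = −0.885), giving E = +0.28 − (0.0681/1)·(−0.885) = +0.3403 V.
Finally ΔG = −nFE = −(1)(96500 C/mol)(+0.3403 V) = −32.8 kJ/mol.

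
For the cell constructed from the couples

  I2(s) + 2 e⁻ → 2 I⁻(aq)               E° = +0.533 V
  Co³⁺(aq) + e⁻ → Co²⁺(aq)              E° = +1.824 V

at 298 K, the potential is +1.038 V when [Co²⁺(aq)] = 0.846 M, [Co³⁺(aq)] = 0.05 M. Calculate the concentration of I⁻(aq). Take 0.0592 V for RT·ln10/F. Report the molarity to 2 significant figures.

The Co³⁺/Co²⁺ couple has the larger reduction potential, so it is the cathode: E°cell = +1.824 − (+0.533) = +1.291 V and n = 2.
From the Nernst equation, log Q = n(E° − E)/0.0592 = 2·(+1.291 − (+1.038))/0.0592 = 8.547.
The balanced reaction is 2 Co³⁺(aq) + 2 I⁻(aq) → 2 Co²⁺(aq) + I2(s), so Q = [Co²⁺(aq)]^2 / ([Co³⁺(aq)]^2·[I⁻(aq)]^2).
Substituting the known concentrations and solving, log [I⁻(aq)] = −3.045 and [I⁻(aq)] = 0.00090 M.

0.00090 M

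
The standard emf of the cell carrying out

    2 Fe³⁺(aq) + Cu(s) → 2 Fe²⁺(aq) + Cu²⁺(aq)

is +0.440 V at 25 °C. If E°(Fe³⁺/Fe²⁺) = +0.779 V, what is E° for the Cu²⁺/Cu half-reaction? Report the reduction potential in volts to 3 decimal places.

+0.339 V

In the reaction as written the Fe³⁺/Fe²⁺ couple is reduced (cathode) and Cu²⁺/Cu is oxidized (anode), so E°cell = E°(Fe³⁺/Fe²⁺) − E°(Cu²⁺/Cu).
E°(Cu²⁺/Cu) = E°(cathode) − E°cell = +0.779 − (+0.440) = +0.339 V.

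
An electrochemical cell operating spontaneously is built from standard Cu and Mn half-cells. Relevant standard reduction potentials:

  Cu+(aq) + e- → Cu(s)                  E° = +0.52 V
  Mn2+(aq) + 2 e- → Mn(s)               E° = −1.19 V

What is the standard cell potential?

The Cu⁺/Cu couple has the higher E°, so Cu ion is reduced (cathode) and Mn is oxidized (anode).
E°cell = E°(cathode) − E°(anode) = +0.52 − (−1.19) = +1.71 V.

+1.71 V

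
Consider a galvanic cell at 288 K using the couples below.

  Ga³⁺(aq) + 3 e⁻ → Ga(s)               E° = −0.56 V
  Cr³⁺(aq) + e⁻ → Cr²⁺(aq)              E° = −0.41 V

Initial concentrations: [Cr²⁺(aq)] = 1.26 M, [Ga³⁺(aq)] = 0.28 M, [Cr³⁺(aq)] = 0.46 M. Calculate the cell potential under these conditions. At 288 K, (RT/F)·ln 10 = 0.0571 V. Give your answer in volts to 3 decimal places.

+0.136 V

Cr³⁺/Cr²⁺ is reduced (cathode, E° = −0.41 V) and Ga³⁺/Ga is oxidized (anode).
The standard potential is −0.41 − (−0.56) = +0.15 V and the balanced reaction transfers n = 3 electrons.
For the overall reaction 3 Cr³⁺(aq) + Ga(s) → 3 Cr²⁺(aq) + Ga³⁺(aq), Q = ([Cr²⁺(aq)]^3·[Ga³⁺(aq)]) / [Cr³⁺(aq)]^3 = 5.75, giving log Q = 0.760.
By the Nernst equation, E = +0.15 − (0.0571/3)·(0.760) = +0.136 V.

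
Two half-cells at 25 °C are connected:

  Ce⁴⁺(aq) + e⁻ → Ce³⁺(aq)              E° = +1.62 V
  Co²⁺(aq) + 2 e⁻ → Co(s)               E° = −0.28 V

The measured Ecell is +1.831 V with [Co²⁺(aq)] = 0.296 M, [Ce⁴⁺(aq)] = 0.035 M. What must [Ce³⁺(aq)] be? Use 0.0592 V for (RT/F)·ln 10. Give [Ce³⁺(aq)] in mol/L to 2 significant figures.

With Ce⁴⁺/Ce³⁺ at the cathode and Co²⁺/Co at the anode, E°cell = +1.62 − (−0.28) = +1.90 V (n = 2).
Since E = E° − (0.0592/n)·log Q, log Q = n(E° − E)/0.0592 = 2.331.
The balanced reaction is 2 Ce⁴⁺(aq) + Co(s) → 2 Ce³⁺(aq) + Co²⁺(aq), so Q = ([Ce³⁺(aq)]^2·[Co²⁺(aq)]) / [Ce⁴⁺(aq)]^2.
Substituting the known concentrations and solving, log [Ce³⁺(aq)] = −0.026 and [Ce³⁺(aq)] = 0.94 M.

0.94 M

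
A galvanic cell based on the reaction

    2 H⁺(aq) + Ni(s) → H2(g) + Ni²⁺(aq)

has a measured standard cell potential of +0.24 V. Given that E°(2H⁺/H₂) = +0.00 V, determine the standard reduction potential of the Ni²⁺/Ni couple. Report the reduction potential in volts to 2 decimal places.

−0.24 V

In the reaction as written the 2H⁺/H₂ couple is reduced (cathode) and Ni²⁺/Ni is oxidized (anode), so E°cell = E°(2H⁺/H₂) − E°(Ni²⁺/Ni).
E°(Ni²⁺/Ni) = E°(cathode) − E°cell = +0.00 − (+0.24) = −0.24 V.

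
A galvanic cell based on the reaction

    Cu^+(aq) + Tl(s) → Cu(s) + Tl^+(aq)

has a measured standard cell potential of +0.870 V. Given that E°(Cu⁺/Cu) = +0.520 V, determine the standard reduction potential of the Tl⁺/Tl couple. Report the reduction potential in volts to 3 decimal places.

In the reaction as written the Cu⁺/Cu couple is reduced (cathode) and Tl⁺/Tl is oxidized (anode), so E°cell = E°(Cu⁺/Cu) − E°(Tl⁺/Tl).
E°(Tl⁺/Tl) = E°(cathode) − E°cell = +0.520 − (+0.870) = −0.350 V.

−0.350 V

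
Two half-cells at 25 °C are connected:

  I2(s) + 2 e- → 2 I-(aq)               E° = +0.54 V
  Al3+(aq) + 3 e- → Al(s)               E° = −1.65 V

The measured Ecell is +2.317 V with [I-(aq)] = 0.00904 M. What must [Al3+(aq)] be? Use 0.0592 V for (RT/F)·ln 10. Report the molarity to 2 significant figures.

The I₂/I⁻ couple has the larger reduction potential, so it is the cathode: E°cell = +0.54 − (−1.65) = +2.19 V and n = 6.
From the Nernst equation, log Q = n(E° − E)/0.0592 = 6·(+2.19 − (+2.317))/0.0592 = −12.872.
The balanced reaction is 3 I2(s) + 2 Al(s) → 6 I-(aq) + 2 Al3+(aq), so Q = [I-(aq)]^6·[Al3+(aq)]^2.
Solving for the unknown gives log [Al3+(aq)] = −0.305, so [Al3+(aq)] ≈ 0.50 M.

0.50 M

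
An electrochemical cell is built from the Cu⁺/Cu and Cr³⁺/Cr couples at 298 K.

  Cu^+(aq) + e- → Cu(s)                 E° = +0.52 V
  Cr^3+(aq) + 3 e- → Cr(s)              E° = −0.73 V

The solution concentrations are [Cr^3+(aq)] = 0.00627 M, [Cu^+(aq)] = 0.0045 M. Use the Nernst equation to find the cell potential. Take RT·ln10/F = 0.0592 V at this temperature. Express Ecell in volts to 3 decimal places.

Since E°(Cu⁺/Cu) > E°(Cr³⁺/Cr), Cu⁺/Cu serves as the cathode.
E°cell = E°cat − E°an = +0.52 − (−0.73) = +1.25 V; n = 3.
The balanced reaction is 3 Cu^+(aq) + Cr(s) → 3 Cu(s) + Cr^3+(aq), so Q = [Cr^3+(aq)] / [Cu^+(aq)]^3 = 6.88×10^4 and log Q = 4.838.
Applying E = E° − (RT ln10/nF)·log Q gives +1.25 − (0.0592/3)(4.838) = +1.155 V.

+1.155 V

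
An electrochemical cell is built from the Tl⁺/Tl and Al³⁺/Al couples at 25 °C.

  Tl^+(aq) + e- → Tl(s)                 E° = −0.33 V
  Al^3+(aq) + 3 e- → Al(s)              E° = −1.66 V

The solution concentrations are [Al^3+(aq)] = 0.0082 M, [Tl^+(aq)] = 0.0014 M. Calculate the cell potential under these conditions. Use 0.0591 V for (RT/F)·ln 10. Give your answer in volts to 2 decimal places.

+1.20 V

The Tl⁺/Tl couple has the more positive E°, so it is the cathode; Al³⁺/Al is the anode.
E°cell = −0.33 − (−1.66) = +1.33 V, with n = 3 electrons transferred.
For the overall reaction 3 Tl^+(aq) + Al(s) → 3 Tl(s) + Al^3+(aq), Q = [Al^3+(aq)] / [Tl^+(aq)]^3 = 2.99×10^6, giving log Q = 6.475.
E = E° − (0.0591/n)·log Q = +1.33 − (0.0591/3)(6.475) = +1.20 V.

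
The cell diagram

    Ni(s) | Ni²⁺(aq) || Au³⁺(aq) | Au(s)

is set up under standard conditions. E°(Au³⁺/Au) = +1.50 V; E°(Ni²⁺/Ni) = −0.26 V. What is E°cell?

By convention the left-hand electrode in cell notation is the anode (oxidation) and the right-hand electrode is the cathode (reduction).
E°cell = E°(right) − E°(left) = +1.50 − (−0.26) = +1.76 V.

+1.76 V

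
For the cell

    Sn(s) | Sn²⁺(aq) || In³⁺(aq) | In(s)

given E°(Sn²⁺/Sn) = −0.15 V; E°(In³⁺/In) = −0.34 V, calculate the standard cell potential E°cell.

By convention the left-hand electrode in cell notation is the anode (oxidation) and the right-hand electrode is the cathode (reduction).
E°cell = E°(right) − E°(left) = −0.34 − (−0.15) = −0.19 V.
The negative sign shows that, as written, the cell would require an external voltage to drive the reaction.

−0.19 V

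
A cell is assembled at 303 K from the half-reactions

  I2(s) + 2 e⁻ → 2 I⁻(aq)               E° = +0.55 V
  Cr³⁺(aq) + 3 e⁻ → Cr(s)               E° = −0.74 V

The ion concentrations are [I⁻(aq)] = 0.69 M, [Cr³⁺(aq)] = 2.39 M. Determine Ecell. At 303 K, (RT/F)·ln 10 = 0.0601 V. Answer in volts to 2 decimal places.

Since E°(I₂/I⁻) > E°(Cr³⁺/Cr), I₂/I⁻ serves as the cathode.
E°cell = E°cat − E°an = +0.55 − (−0.74) = +1.29 V; n = 6.
The balanced reaction is 3 I2(s) + 2 Cr(s) → 6 I⁻(aq) + 2 Cr³⁺(aq), so Q = [I⁻(aq)]^6·[Cr³⁺(aq)]^2 = 0.616 and log Q = −0.210.
E = E° − (0.0601/n)·log Q = +1.29 − (0.0601/6)(−0.210) = +1.29 V.

+1.29 V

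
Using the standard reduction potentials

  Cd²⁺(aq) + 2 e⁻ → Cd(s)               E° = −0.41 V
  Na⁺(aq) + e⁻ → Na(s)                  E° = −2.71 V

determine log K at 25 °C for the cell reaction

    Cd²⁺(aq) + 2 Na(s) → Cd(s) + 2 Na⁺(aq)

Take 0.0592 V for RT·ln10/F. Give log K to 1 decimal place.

log K = 77.7

The Cd²⁺/Cd couple is reduced (cathode); E°cell = −0.41 − (−2.71) = +2.30 V with n = 2.
At equilibrium E = 0, so log K = nE°cell / 0.0592 = (2)(+2.30) / 0.0592 = 77.7.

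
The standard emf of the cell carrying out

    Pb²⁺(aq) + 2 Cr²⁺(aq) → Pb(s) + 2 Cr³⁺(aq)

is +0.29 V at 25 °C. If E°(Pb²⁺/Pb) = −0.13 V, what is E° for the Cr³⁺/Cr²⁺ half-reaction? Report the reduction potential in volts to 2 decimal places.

−0.42 V

In the reaction as written the Pb²⁺/Pb couple is reduced (cathode) and Cr³⁺/Cr²⁺ is oxidized (anode), so E°cell = E°(Pb²⁺/Pb) − E°(Cr³⁺/Cr²⁺).
E°(Cr³⁺/Cr²⁺) = E°(cathode) − E°cell = −0.13 − (+0.29) = −0.42 V.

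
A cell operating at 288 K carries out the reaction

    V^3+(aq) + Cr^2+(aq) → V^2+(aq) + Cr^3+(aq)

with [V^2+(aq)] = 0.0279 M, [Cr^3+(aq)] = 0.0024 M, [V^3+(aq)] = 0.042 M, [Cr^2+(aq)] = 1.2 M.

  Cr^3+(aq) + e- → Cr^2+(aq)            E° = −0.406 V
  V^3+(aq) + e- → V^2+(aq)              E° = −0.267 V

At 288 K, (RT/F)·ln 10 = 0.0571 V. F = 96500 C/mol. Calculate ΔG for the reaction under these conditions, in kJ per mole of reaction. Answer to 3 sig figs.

−29.3 kJ/mol

The standard cell potential is −0.267 − (−0.406) = +0.139 V, with n = 1 electron in the balanced equation.
Here Q = ([V^2+(aq)]·[Cr^3+(aq)]) / ([V^3+(aq)]·[Cr^2+(aq)]) = 0.00133 (log Q = −2.877), giving E = +0.139 − (0.0571/1)·(−2.877) = +0.3033 V.
Then ΔG = −nFE = −1 × 96500 × +0.3033 J/mol = −29.3 kJ/mol.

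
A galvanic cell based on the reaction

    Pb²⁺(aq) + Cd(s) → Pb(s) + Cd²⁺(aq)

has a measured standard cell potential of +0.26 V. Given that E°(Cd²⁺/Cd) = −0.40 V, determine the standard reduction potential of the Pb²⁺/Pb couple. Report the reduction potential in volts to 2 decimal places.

−0.14 V

In the reaction as written the Pb²⁺/Pb couple is reduced (cathode) and Cd²⁺/Cd is oxidized (anode), so E°cell = E°(Pb²⁺/Pb) − E°(Cd²⁺/Cd).
E°(Pb²⁺/Pb) = E°cell + E°(anode) = +0.26 + (−0.40) = −0.14 V.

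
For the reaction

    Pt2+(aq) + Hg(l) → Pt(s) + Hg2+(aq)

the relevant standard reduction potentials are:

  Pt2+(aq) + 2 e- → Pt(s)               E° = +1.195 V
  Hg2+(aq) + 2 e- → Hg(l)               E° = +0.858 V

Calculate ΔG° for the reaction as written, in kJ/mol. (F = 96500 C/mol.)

In the reaction as written Pt2+(aq) is reduced, so the Pt²⁺/Pt couple is the cathode and Hg²⁺/Hg is the anode.
E°cell = +1.195 − (+0.858) = +0.337 V; balancing electrons gives n = 2.
ΔG° = −nFE°cell = −(2)(96500)(+0.337) J/mol = −65.0 kJ/mol.

−65.0 kJ/mol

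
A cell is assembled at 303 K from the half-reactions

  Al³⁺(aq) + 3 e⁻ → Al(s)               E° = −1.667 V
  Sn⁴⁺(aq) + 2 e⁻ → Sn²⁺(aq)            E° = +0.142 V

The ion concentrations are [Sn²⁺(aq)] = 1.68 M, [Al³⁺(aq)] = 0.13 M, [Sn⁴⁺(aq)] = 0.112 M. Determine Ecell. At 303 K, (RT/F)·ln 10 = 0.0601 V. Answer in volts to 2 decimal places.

Since E°(Sn⁴⁺/Sn²⁺) > E°(Al³⁺/Al), Sn⁴⁺/Sn²⁺ serves as the cathode.
E°cell = E°cat − E°an = +0.142 − (−1.667) = +1.809 V; n = 6.
For the overall reaction 3 Sn⁴⁺(aq) + 2 Al(s) → 3 Sn²⁺(aq) + 2 Al³⁺(aq), Q = ([Sn²⁺(aq)]^3·[Al³⁺(aq)]^2) / [Sn⁴⁺(aq)]^3 = 57, giving log Q = 1.756.
By the Nernst equation, E = +1.809 − (0.0601/6)·(1.756) = +1.79 V.

+1.79 V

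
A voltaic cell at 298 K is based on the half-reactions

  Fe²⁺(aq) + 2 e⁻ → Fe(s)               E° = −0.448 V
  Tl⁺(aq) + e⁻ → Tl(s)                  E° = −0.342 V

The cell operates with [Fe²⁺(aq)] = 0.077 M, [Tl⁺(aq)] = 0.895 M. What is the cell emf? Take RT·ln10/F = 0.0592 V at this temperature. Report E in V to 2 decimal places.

Tl⁺/Tl is reduced (cathode, E° = −0.342 V) and Fe²⁺/Fe is oxidized (anode).
E°cell = −0.342 − (−0.448) = +0.106 V, with n = 2 electrons transferred.
Balancing gives 2 Tl⁺(aq) + Fe(s) → 2 Tl(s) + Fe²⁺(aq); hence Q = [Fe²⁺(aq)] / [Tl⁺(aq)]^2 = 0.0961 (log Q = −1.017).
Applying E = E° − (RT ln10/nF)·log Q gives +0.106 − (0.0592/2)(−1.017) = +0.14 V.

+0.14 V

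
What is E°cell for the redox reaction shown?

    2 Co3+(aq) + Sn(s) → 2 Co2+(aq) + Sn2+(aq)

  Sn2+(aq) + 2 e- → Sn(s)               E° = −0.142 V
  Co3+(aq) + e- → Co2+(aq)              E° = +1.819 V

+1.961 V

Co3+(aq) gains electrons, so the Co³⁺/Co²⁺ couple is the cathode; the Sn²⁺/Sn couple is the anode.
E°cell = E°(cathode) − E°(anode) = +1.819 − (−0.142) = +1.961 V.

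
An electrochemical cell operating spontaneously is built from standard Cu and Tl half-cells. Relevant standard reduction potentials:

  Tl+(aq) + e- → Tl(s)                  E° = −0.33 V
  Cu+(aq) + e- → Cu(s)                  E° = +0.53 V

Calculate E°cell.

Of the two couples in this cell, the one with the more positive reduction potential is reduced at the cathode: here that is Cu⁺/Cu (+0.53 V); Tl⁺/Tl (−0.33 V) is the anode.
E°cell = E°(cathode) − E°(anode) = +0.53 − (−0.33) = +0.86 V.

+0.86 V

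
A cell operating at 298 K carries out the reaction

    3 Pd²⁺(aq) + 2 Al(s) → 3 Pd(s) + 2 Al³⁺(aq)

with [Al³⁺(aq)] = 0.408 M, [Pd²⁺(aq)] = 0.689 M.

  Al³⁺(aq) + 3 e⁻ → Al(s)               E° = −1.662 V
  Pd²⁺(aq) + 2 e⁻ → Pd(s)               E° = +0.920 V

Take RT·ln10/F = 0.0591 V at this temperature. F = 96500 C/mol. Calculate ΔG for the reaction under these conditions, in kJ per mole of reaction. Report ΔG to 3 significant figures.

−1500 kJ/mol

The standard cell potential is +0.920 − (−1.662) = +2.582 V, with n = 6 electrons in the balanced equation.
The reaction quotient is [Al³⁺(aq)]^2 / [Pd²⁺(aq)]^3 = 0.509; by Nernst, E = +2.582 − (0.0591/6)(−0.293) = +2.5849 V.
ΔG = −nFE = −(6)(96500)(+2.5849) J/mol = −1500 kJ/mol.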